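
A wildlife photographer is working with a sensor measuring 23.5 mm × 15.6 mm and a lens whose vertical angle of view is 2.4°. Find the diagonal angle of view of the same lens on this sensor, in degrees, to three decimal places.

4.338°

From the vertical AOV: f = 15.6 / (2·tan(1.2°)) = 15.6 / 0.04189 ≈ 372.3681 mm.
Sensor diagonal = √(23.5² + 15.6²) = √795.6100 ≈ 28.2066 mm.
Diagonal AOV = 2·arctan(28.2066 / (2 × 372.3681)) = 2·arctan(0.03787) ≈ 4.3380°.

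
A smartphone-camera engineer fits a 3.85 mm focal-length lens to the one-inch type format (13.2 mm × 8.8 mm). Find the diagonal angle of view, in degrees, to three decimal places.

128.220°

Sensor diagonal = √(13.2² + 8.8²) = √251.6800 ≈ 15.8644 mm.
Angle of view α = 2·arctan(d/2f) with d = 15.8644 mm and f = 3.85 mm.
d/2f = 2.06032; arctan(2.06032) ≈ 64.1098°, so α ≈ 128.2196°.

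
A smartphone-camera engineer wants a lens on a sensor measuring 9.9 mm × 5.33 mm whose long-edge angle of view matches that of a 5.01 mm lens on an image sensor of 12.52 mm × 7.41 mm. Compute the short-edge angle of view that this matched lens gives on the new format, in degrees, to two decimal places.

67.86°

Equal long-edge AOV ⇒ f₂ = f₁ · 9.9/12.52 = 5.01 × 0.79073 ≈ 3.9616 mm.
Short-edge AOV on the new format = 2·arctan(5.33 / (2 × 3.9616)) = 2·arctan(0.67271) ≈ 67.8583°.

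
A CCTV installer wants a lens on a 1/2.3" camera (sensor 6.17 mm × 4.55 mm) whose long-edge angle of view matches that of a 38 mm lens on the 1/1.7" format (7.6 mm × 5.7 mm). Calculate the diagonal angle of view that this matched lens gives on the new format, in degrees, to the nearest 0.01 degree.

14.17°

Equal long-edge AOV ⇒ f₂ = f₁ · 6.17/7.6 = 38 × 0.81184 ≈ 30.8500 mm.
Sensor diagonal = √(6.17² + 4.55²) = √58.7714 ≈ 7.6663 mm.
Diagonal AOV on the new format = 2·arctan(7.6663 / (2 × 30.8500)) = 2·arctan(0.12425) ≈ 14.1655°.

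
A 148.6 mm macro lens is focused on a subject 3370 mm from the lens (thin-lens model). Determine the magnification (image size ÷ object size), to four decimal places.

0.0461×

Thin lens: 1/f = 1/dₒ + 1/dᵢ → 1/dᵢ = 1/148.6 − 1/3370 = 0.0064327 mm⁻¹, so dᵢ ≈ 155.4548 mm.
Magnification m = dᵢ/dₒ = 155.4548/3370 ≈ 0.04613.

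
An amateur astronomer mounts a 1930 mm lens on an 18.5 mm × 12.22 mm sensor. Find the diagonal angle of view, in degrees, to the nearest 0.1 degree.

Sensor diagonal = √(18.5² + 12.22²) = √491.5784 ≈ 22.1716 mm.
Angle of view α = 2·arctan(d/2f) with d = 22.1716 mm and f = 1930 mm.
d/2f = 0.00574; arctan(0.00574) ≈ 0.3291°, so α ≈ 0.6582°.

0.7°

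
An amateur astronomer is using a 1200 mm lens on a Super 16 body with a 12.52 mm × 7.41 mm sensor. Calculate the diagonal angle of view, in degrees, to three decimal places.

Sensor diagonal = √(12.52² + 7.41²) = √211.6585 ≈ 14.5485 mm.
Angle of view α = 2·arctan(d/2f) with d = 14.5485 mm and f = 1200 mm.
d/2f = 0.00606; arctan(0.00606) ≈ 0.3473°, so α ≈ 0.6946°.

0.695°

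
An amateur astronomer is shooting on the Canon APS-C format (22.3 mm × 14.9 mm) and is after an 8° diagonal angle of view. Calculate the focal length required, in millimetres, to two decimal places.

191.77 mm

Sensor diagonal = √(22.3² + 14.9²) = √719.3000 ≈ 26.8198 mm.
From α = 2·arctan(d/2f) we get f = d / (2·tan(α/2)).
With d = 26.8198 mm and α/2 = 4°, tan(α/2) ≈ 0.06993, so f ≈ 26.8198 / 0.13985 ≈ 191.7703 mm.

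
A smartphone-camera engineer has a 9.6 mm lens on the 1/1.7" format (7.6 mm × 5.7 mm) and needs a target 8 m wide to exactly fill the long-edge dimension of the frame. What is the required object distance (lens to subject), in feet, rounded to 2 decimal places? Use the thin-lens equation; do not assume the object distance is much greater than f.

33.19 ft

W: 8 m = 8000 mm.
Magnification m = w/W = dᵢ/dₒ; combined with 1/f = 1/dₒ + 1/dᵢ this gives dₒ = f·(1 + W/w).
dₒ = 9.6 mm × (1 + 8000/7.6) = 9.6 × 1053.6316 ≈ 10114.863 mm = 10114.863/304.8 ft = 33.1852 ft.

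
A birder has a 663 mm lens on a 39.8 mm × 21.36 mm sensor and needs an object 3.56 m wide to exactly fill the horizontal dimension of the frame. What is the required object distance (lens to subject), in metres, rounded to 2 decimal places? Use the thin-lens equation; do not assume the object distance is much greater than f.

W: 3.56 m = 3560 mm.
Magnification m = w/W = dᵢ/dₒ; combined with 1/f = 1/dₒ + 1/dᵢ this gives dₒ = f·(1 + W/w).
dₒ = 663 mm × (1 + 3560/39.8) = 663 × 90.4472 ≈ 59966.518 mm = 59.9665 m.

59.97 m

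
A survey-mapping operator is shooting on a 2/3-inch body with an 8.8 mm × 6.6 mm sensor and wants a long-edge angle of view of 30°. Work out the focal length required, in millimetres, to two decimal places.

From α = 2·arctan(w/2f) we get f = w / (2·tan(α/2)).
With w = 8.8 mm and α/2 = 15°, tan(α/2) ≈ 0.26795, so f ≈ 8.8 / 0.53590 ≈ 16.4210 mm.

16.42 mm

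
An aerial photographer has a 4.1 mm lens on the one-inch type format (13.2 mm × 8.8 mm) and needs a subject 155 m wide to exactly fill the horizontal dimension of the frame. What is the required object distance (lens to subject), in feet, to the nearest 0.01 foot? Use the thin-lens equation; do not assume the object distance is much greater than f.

157.97 ft

W: 155 m = 155000 mm.
Magnification m = w/W = dᵢ/dₒ; combined with 1/f = 1/dₒ + 1/dᵢ this gives dₒ = f·(1 + W/w).
dₒ = 4.1 mm × (1 + 155000/13.2) = 4.1 × 11743.4242 ≈ 48148.039 mm = 48148.039/304.8 ft = 157.966 ft.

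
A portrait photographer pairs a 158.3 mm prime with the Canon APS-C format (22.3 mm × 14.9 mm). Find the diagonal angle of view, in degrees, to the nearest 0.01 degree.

Sensor diagonal = √(22.3² + 14.9²) = √719.3000 ≈ 26.8198 mm.
Angle of view α = 2·arctan(d/2f) with d = 26.8198 mm and f = 158.3 mm.
d/2f = 0.08471; arctan(0.08471) ≈ 4.8421°, so α ≈ 9.6841°.

9.68°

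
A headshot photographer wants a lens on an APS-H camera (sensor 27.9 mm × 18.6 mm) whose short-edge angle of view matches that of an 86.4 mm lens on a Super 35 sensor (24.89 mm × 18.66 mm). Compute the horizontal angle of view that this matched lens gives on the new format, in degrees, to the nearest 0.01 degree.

Equal short-edge AOV ⇒ f₂ = f₁ · 18.6/18.66 = 86.4 × 0.99678 ≈ 86.1222 mm.
Horizontal AOV on the new format = 2·arctan(27.9 / (2 × 86.1222)) = 2·arctan(0.16198) ≈ 18.4016°.

18.40°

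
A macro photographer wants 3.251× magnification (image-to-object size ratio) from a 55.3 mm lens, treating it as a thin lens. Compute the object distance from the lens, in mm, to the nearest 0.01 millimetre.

With m = dᵢ/dₒ and 1/f = 1/dₒ + 1/dᵢ, substituting dᵢ = m·dₒ gives 1/f = (1 + 1/m)/dₒ, hence dₒ = f·(1 + 1/m).
dₒ = 55.3 × (1 + 1/3.251) = 55.3 × 1.30760 ≈ 72.310 mm.

72.31 mm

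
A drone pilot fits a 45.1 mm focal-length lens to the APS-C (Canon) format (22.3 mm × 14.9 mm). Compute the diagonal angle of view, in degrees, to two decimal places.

Sensor diagonal = √(22.3² + 14.9²) = √719.3000 ≈ 26.8198 mm.
Angle of view α = 2·arctan(d/2f) with d = 26.8198 mm and f = 45.1 mm.
d/2f = 0.29734; arctan(0.29734) ≈ 16.5591°, so α ≈ 33.1183°.

33.12°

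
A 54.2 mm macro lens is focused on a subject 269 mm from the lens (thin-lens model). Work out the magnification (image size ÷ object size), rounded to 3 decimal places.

Thin lens: 1/f = 1/dₒ + 1/dᵢ → 1/dᵢ = 1/54.2 − 1/269 = 0.0147327 mm⁻¹, so dᵢ ≈ 67.8762 mm.
Magnification m = dᵢ/dₒ = 67.8762/269 ≈ 0.25233.

0.252×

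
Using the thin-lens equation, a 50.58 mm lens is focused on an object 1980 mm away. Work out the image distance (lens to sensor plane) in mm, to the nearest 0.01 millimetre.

51.91 mm

1/dᵢ = 1/f − 1/dₒ = 1/50.58 − 1/1980 = 0.0192656 mm⁻¹.
dᵢ = 1/0.0192656 ≈ 51.9060 mm.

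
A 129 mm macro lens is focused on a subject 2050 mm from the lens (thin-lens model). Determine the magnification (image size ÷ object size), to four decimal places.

Thin lens: 1/f = 1/dₒ + 1/dᵢ → 1/dᵢ = 1/129 − 1/2050 = 0.0072641 mm⁻¹, so dᵢ ≈ 137.6627 mm.
Magnification m = dᵢ/dₒ = 137.6627/2050 ≈ 0.06715.

0.0672×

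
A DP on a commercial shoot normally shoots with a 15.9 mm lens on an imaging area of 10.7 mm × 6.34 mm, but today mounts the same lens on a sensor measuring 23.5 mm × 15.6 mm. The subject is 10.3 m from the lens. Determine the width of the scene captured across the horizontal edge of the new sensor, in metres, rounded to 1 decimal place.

The focal length stays 15.9 mm; the relevant sensor dimension is now w = 23.5 mm. Object distance dₒ = 10.3 m = 10300 mm.
Thin-lens field width W = w·(dₒ − f)/f = 23.5 × (10300 − 15.9)/15.9 ≈ 15199.770 mm = 15.1998 m.

15.2 m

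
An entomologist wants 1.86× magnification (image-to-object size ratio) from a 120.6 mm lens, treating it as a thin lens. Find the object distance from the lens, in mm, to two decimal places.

With m = dᵢ/dₒ and 1/f = 1/dₒ + 1/dᵢ, substituting dᵢ = m·dₒ gives 1/f = (1 + 1/m)/dₒ, hence dₒ = f·(1 + 1/m).
dₒ = 120.6 × (1 + 1/1.86) = 120.6 × 1.53763 ≈ 185.439 mm.

185.44 mm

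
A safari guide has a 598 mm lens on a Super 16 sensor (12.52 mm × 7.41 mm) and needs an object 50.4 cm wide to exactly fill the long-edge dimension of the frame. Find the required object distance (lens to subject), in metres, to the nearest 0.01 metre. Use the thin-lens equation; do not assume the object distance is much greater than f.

W: 50.4 cm = 504 mm.
Magnification m = w/W = dᵢ/dₒ; combined with 1/f = 1/dₒ + 1/dᵢ this gives dₒ = f·(1 + W/w).
dₒ = 598 mm × (1 + 504/12.52) = 598 × 41.2556 ≈ 24670.843 mm = 24.6708 m.

24.67 m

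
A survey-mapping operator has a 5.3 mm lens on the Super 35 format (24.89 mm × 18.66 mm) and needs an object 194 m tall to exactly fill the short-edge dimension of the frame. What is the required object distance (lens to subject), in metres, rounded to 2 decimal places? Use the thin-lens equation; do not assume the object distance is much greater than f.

W: 194 m = 194000 mm.
Magnification m = h/W = dᵢ/dₒ; combined with 1/f = 1/dₒ + 1/dᵢ this gives dₒ = f·(1 + W/h).
dₒ = 5.3 mm × (1 + 194000/18.66) = 5.3 × 10397.5702 ≈ 55107.122 mm = 55.1071 m.

55.11 m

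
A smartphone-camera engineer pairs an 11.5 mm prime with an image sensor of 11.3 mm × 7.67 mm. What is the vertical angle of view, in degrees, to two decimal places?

36.88°

Angle of view α = 2·arctan(h/2f) with h = 7.67 mm and f = 11.5 mm.
h/2f = 0.33348; arctan(0.33348) ≈ 18.4424°, so α ≈ 36.8848°.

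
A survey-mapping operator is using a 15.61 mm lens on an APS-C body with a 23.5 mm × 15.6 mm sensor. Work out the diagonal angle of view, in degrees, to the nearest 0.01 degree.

Sensor diagonal = √(23.5² + 15.6²) = √795.6100 ≈ 28.2066 mm.
Angle of view α = 2·arctan(d/2f) with d = 28.2066 mm and f = 15.61 mm.
d/2f = 0.90348; arctan(0.90348) ≈ 42.0971°, so α ≈ 84.1942°.

84.19°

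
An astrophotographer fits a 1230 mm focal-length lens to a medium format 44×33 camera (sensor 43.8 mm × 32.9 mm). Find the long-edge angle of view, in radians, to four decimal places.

0.0356 rad

Angle of view α = 2·arctan(w/2f) with w = 43.8 mm and f = 1230 mm.
w/2f = 0.01780; arctan(0.01780) ≈ 0.0178 rad, so α ≈ 0.0356 rad.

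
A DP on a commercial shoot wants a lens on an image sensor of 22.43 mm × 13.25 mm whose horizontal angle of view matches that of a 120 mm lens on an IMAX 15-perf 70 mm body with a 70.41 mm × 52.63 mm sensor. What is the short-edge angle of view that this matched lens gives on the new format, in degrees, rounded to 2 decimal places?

Equal horizontal AOV ⇒ f₂ = f₁ · 22.43/70.41 = 120 × 0.31856 ≈ 38.2275 mm.
Short-edge AOV on the new format = 2·arctan(13.25 / (2 × 38.2275)) = 2·arctan(0.17330) ≈ 19.6639°.

19.66°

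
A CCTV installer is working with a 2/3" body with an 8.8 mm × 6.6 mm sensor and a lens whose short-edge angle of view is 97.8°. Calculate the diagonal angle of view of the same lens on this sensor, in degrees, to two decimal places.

From the short-edge AOV: f = 6.6 / (2·tan(48.9°)) = 6.6 / 2.29264 ≈ 2.8788 mm.
Sensor diagonal = √(8.8² + 6.6²) = √121.0000 ≈ 11.0000 mm.
Diagonal AOV = 2·arctan(11.0000 / (2 × 2.8788)) = 2·arctan(1.91054) ≈ 124.7437°.

124.74°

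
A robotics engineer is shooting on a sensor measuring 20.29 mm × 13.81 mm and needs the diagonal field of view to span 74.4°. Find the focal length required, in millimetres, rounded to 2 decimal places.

16.17 mm

Sensor diagonal = √(20.29² + 13.81²) = √602.4002 ≈ 24.5438 mm.
From α = 2·arctan(d/2f) we get f = d / (2·tan(α/2)).
With d = 24.5438 mm and α/2 = 37.2°, tan(α/2) ≈ 0.75904, so f ≈ 24.5438 / 1.51808 ≈ 16.1677 mm.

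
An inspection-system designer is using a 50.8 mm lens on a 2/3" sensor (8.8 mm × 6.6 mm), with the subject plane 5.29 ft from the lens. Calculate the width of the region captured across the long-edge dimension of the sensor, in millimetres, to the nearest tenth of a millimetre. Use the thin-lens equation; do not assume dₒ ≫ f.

dₒ: 5.29 ft × 304.8 mm/ft = 1612.39 mm.
Similar triangles through the lens centre give W/dₒ = w/dᵢ; with 1/f = 1/dₒ + 1/dᵢ this gives W = w·(dₒ − f)/f.
W = 8.8 mm × (1612.39 − 50.8) / 50.8 = 8.8 × 30.7400 ≈ 270.512 mm.

270.5 mm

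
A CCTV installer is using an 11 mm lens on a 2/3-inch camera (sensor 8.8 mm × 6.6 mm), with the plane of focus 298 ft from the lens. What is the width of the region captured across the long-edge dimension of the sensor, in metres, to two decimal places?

dₒ: 298 ft × 304.8 mm/ft = 90830.40 mm.
Similar triangles through the lens centre give W/dₒ = w/dᵢ; with 1/f = 1/dₒ + 1/dᵢ this gives W = w·(dₒ − f)/f.
W = 8.8 mm × (90830.4 − 11) / 11 = 8.8 × 8256.3088 ≈ 72655.518 mm = 72.6555 m.

72.66 m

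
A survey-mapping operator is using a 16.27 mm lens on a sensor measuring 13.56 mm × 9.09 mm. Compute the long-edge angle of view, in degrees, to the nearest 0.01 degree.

Angle of view α = 2·arctan(w/2f) with w = 13.56 mm and f = 16.27 mm.
w/2f = 0.41672; arctan(0.41672) ≈ 22.6224°, so α ≈ 45.2447°.

45.24°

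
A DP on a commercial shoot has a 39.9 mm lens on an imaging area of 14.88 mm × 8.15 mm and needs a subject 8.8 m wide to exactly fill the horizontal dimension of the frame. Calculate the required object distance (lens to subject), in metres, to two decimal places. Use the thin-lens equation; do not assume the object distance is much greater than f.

W: 8.8 m = 8800 mm.
Magnification m = w/W = dᵢ/dₒ; combined with 1/f = 1/dₒ + 1/dᵢ this gives dₒ = f·(1 + W/w).
dₒ = 39.9 mm × (1 + 8800/14.88) = 39.9 × 592.3978 ≈ 23636.674 mm = 23.6367 m.

23.64 m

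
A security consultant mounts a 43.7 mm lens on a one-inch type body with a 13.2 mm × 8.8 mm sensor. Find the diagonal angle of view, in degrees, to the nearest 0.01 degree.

Sensor diagonal = √(13.2² + 8.8²) = √251.6800 ≈ 15.8644 mm.
Angle of view α = 2·arctan(d/2f) with d = 15.8644 mm and f = 43.7 mm.
d/2f = 0.18152; arctan(0.18152) ≈ 10.2880°, so α ≈ 20.5761°.

20.58°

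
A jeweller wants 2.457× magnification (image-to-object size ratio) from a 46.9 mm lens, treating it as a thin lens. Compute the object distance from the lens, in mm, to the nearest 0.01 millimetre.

65.99 mm

With m = dᵢ/dₒ and 1/f = 1/dₒ + 1/dᵢ, substituting dᵢ = m·dₒ gives 1/f = (1 + 1/m)/dₒ, hence dₒ = f·(1 + 1/m).
dₒ = 46.9 × (1 + 1/2.457) = 46.9 × 1.40700 ≈ 65.988 mm.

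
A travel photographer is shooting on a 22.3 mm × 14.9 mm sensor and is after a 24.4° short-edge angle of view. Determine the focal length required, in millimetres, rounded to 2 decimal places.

From α = 2·arctan(h/2f) we get f = h / (2·tan(α/2)).
With h = 14.9 mm and α/2 = 12.2°, tan(α/2) ≈ 0.21621, so f ≈ 14.9 / 0.43242 ≈ 34.4576 mm.

34.46 mm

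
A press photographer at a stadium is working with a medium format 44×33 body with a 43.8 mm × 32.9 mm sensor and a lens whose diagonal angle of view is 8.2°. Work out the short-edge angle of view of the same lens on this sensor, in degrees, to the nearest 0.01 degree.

Sensor diagonal = √(43.8² + 32.9²) = √3000.8500 ≈ 54.7800 mm.
From the diagonal AOV: f = 54.7800 / (2·tan(4.1°)) = 54.7800 / 0.14336 ≈ 382.1103 mm.
Short-edge AOV = 2·arctan(32.9 / (2 × 382.1103)) = 2·arctan(0.04305) ≈ 4.9302°.

4.93°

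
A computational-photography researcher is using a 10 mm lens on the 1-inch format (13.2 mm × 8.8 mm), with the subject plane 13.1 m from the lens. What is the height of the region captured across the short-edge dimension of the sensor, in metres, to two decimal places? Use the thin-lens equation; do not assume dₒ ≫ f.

dₒ: 13.1 m = 13100 mm.
Similar triangles through the lens centre give W/dₒ = h/dᵢ; with 1/f = 1/dₒ + 1/dᵢ this gives W = h·(dₒ − f)/f.
W = 8.8 mm × (13100 − 10) / 10 = 8.8 × 1309.0000 ≈ 11519.200 mm = 11.5192 m.

11.52 m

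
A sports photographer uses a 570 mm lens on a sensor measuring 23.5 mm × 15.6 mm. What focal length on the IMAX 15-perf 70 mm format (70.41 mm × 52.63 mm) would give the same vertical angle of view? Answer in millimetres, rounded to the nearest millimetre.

Equal angle of view means equal height/f ratio, so f₂ = f₁ · (height₂/height₁) = 570 × 52.63/15.6.
f₂ = 570 × 3.37372 ≈ 1923.019 mm.

1923 mm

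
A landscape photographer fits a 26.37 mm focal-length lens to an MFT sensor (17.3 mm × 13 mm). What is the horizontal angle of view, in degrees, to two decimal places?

Angle of view α = 2·arctan(w/2f) with w = 17.3 mm and f = 26.37 mm.
w/2f = 0.32802; arctan(0.32802) ≈ 18.1607°, so α ≈ 36.3215°.

36.32°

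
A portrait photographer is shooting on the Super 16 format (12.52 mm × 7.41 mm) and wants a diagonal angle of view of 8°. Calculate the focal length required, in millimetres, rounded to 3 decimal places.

Sensor diagonal = √(12.52² + 7.41²) = √211.6585 ≈ 14.5485 mm.
From α = 2·arctan(d/2f) we get f = d / (2·tan(α/2)).
With d = 14.5485 mm and α/2 = 4°, tan(α/2) ≈ 0.06993, so f ≈ 14.5485 / 0.13985 ≈ 104.0265 mm.

104.027 mm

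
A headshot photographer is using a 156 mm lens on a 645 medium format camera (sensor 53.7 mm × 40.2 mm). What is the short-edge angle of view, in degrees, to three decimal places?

14.684°

Angle of view α = 2·arctan(h/2f) with h = 40.2 mm and f = 156 mm.
h/2f = 0.12885; arctan(0.12885) ≈ 7.3419°, so α ≈ 14.6838°.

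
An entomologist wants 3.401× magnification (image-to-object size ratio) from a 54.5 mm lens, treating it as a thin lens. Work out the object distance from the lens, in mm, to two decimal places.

With m = dᵢ/dₒ and 1/f = 1/dₒ + 1/dᵢ, substituting dᵢ = m·dₒ gives 1/f = (1 + 1/m)/dₒ, hence dₒ = f·(1 + 1/m).
dₒ = 54.5 × (1 + 1/3.401) = 54.5 × 1.29403 ≈ 70.525 mm.

70.52 mm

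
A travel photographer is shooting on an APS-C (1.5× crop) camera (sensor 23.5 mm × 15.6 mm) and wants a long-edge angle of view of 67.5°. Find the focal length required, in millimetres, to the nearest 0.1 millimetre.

From α = 2·arctan(w/2f) we get f = w / (2·tan(α/2)).
With w = 23.5 mm and α/2 = 33.75°, tan(α/2) ≈ 0.66818, so f ≈ 23.5 / 1.33636 ≈ 17.5851 mm.

17.6 mm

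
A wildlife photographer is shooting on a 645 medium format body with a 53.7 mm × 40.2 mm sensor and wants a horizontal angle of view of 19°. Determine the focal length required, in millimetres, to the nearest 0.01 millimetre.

From α = 2·arctan(w/2f) we get f = w / (2·tan(α/2)).
With w = 53.7 mm and α/2 = 9.5°, tan(α/2) ≈ 0.16734, so f ≈ 53.7 / 0.33469 ≈ 160.4493 mm.

160.45 mm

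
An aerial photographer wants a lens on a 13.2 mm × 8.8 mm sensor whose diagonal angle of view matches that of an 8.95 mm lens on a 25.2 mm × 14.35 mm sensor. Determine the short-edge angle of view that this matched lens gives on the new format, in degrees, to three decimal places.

Sensor diagonal = √(25.2² + 14.35²) = √840.9625 ≈ 28.9994 mm.
Sensor diagonal = √(13.2² + 8.8²) = √251.6800 ≈ 15.8644 mm.
Equal diagonal AOV ⇒ f₂ = f₁ · 15.8644/28.9994 = 8.95 × 0.54706 ≈ 4.8962 mm.
Short-edge AOV on the new format = 2·arctan(8.8 / (2 × 4.8962)) = 2·arctan(0.89866) ≈ 83.8893°.

83.889°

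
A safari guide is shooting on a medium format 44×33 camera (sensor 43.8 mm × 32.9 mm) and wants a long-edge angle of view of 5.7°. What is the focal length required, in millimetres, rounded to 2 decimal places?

439.91 mm

From α = 2·arctan(w/2f) we get f = w / (2·tan(α/2)).
With w = 43.8 mm and α/2 = 2.85°, tan(α/2) ≈ 0.04978, so f ≈ 43.8 / 0.09957 ≈ 439.9097 mm.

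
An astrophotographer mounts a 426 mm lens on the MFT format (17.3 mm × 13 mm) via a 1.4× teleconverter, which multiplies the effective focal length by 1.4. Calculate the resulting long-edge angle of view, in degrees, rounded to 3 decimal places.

1.662°

Effective focal length f = 426 × 1.4 = 596.4 mm.
α = 2·arctan(17.3 / (2 × 596.4)) = 2·arctan(0.01450) ≈ 1.6619°.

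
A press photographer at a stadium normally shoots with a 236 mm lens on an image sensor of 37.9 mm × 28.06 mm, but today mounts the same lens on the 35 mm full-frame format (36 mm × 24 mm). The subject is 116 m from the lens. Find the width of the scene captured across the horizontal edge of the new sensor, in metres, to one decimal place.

17.7 m

The focal length stays 236 mm; the relevant sensor dimension is now w = 36 mm. Object distance dₒ = 116 m = 116000 mm.
Thin-lens field width W = w·(dₒ − f)/f = 36 × (116000 − 236)/236 ≈ 17658.915 mm = 17.6589 m.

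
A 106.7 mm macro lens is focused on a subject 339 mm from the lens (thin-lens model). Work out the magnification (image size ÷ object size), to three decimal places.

0.459×

Thin lens: 1/f = 1/dₒ + 1/dᵢ → 1/dᵢ = 1/106.7 − 1/339 = 0.0064222 mm⁻¹, so dᵢ ≈ 155.7094 mm.
Magnification m = dᵢ/dₒ = 155.7094/339 ≈ 0.45932.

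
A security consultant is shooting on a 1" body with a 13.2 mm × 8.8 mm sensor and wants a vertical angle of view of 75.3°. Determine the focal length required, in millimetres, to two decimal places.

From α = 2·arctan(h/2f) we get f = h / (2·tan(α/2)).
With h = 8.8 mm and α/2 = 37.65°, tan(α/2) ≈ 0.77149, so f ≈ 8.8 / 1.54299 ≈ 5.7032 mm.

5.70 mm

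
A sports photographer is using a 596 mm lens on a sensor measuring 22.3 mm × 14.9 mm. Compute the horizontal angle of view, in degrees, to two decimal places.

Angle of view α = 2·arctan(w/2f) with w = 22.3 mm and f = 596 mm.
w/2f = 0.01871; arctan(0.01871) ≈ 1.0718°, so α ≈ 2.1435°.

2.14°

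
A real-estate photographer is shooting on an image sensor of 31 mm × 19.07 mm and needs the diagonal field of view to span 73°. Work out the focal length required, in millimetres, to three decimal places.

Sensor diagonal = √(31² + 19.07²) = √1324.6649 ≈ 36.3959 mm.
From α = 2·arctan(d/2f) we get f = d / (2·tan(α/2)).
With d = 36.3959 mm and α/2 = 36.5°, tan(α/2) ≈ 0.73996, so f ≈ 36.3959 / 1.47992 ≈ 24.5931 mm.

24.593 mm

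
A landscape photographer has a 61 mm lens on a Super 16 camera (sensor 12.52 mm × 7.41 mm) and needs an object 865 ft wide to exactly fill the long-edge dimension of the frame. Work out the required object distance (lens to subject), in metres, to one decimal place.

1284.6 m

W: 865 ft × 304.8 mm/ft = 263651.99 mm.
Magnification m = w/W = dᵢ/dₒ; combined with 1/f = 1/dₒ + 1/dᵢ this gives dₒ = f·(1 + W/w).
dₒ = 61 mm × (1 + 263652/12.52) = 61 × 21059.4658 ≈ 1284627.413 mm = 1284.63 m.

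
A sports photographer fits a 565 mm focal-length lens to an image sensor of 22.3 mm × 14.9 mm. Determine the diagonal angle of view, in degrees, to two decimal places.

Sensor diagonal = √(22.3² + 14.9²) = √719.3000 ≈ 26.8198 mm.
Angle of view α = 2·arctan(d/2f) with d = 26.8198 mm and f = 565 mm.
d/2f = 0.02373; arctan(0.02373) ≈ 1.3596°, so α ≈ 2.7192°.

2.72°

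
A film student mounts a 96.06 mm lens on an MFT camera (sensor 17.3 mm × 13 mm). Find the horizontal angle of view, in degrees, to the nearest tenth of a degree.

10.3°

Angle of view α = 2·arctan(w/2f) with w = 17.3 mm and f = 96.06 mm.
w/2f = 0.09005; arctan(0.09005) ≈ 5.1455°, so α ≈ 10.2910°.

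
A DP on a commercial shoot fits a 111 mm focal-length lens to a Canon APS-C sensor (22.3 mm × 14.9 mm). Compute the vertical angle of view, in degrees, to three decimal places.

7.680°

Angle of view α = 2·arctan(h/2f) with h = 14.9 mm and f = 111 mm.
h/2f = 0.06712; arctan(0.06712) ≈ 3.8398°, so α ≈ 7.6795°.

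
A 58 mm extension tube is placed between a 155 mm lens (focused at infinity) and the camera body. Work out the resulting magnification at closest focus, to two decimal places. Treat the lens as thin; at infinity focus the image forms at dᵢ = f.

The tube moves the image plane from f to f + e, so dᵢ = 155 + 58 = 213 mm. Focus is achieved when 1/f = 1/dₒ + 1/dᵢ, giving dₒ = 1/(1/f − 1/(f+e)).
Magnification m = dᵢ/dₒ = (f+e)·(1/f − 1/(f+e)) = e/f = 58/155 ≈ 0.3742.

0.37×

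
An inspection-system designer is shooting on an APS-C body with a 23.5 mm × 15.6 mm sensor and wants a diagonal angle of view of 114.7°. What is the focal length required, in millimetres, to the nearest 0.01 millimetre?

9.04 mm

Sensor diagonal = √(23.5² + 15.6²) = √795.6100 ≈ 28.2066 mm.
From α = 2·arctan(d/2f) we get f = d / (2·tan(α/2)).
With d = 28.2066 mm and α/2 = 57.35°, tan(α/2) ≈ 1.56065, so f ≈ 28.2066 / 3.12131 ≈ 9.0368 mm.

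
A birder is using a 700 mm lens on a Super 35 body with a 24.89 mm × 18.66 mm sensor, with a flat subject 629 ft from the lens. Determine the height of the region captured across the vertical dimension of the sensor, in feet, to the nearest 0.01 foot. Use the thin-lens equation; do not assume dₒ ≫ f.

dₒ: 629 ft × 304.8 mm/ft = 191719.19 mm.
Similar triangles through the lens centre give W/dₒ = h/dᵢ; with 1/f = 1/dₒ + 1/dᵢ this gives W = h·(dₒ − f)/f.
W = 18.66 mm × (191719 − 700) / 700 = 18.66 × 272.8846 ≈ 5092.026 mm = 5092.026/304.8 ft = 16.7061 ft.

16.71 ft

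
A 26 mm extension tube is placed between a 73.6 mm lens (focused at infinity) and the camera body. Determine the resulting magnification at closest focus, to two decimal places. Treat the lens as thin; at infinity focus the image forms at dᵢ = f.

The tube moves the image plane from f to f + e, so dᵢ = 73.6 + 26 = 99.6 mm. Focus is achieved when 1/f = 1/dₒ + 1/dᵢ, giving dₒ = 1/(1/f − 1/(f+e)).
Magnification m = dᵢ/dₒ = (f+e)·(1/f − 1/(f+e)) = e/f = 26/73.6 ≈ 0.3533.

0.35×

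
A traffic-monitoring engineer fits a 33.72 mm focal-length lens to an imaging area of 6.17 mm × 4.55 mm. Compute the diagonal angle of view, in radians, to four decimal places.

Sensor diagonal = √(6.17² + 4.55²) = √58.7714 ≈ 7.6663 mm.
Angle of view α = 2·arctan(d/2f) with d = 7.6663 mm and f = 33.72 mm.
d/2f = 0.11368; arctan(0.11368) ≈ 0.1132 rad, so α ≈ 0.2264 rad.

0.2264 rad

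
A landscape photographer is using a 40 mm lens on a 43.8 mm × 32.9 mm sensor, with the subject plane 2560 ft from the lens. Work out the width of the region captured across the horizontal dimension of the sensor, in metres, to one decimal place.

dₒ: 2560 ft × 304.8 mm/ft = 780287.98 mm.
Similar triangles through the lens centre give W/dₒ = w/dᵢ; with 1/f = 1/dₒ + 1/dᵢ this gives W = w·(dₒ − f)/f.
W = 43.8 mm × (780288 − 40) / 40 = 43.8 × 19506.1994 ≈ 854371.533 mm = 854.372 m.

854.4 m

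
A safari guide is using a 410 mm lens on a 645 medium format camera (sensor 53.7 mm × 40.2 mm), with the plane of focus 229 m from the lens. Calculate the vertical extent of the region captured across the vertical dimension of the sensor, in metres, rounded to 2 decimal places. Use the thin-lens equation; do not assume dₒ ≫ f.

dₒ: 229 m = 229000 mm.
Similar triangles through the lens centre give W/dₒ = h/dᵢ; with 1/f = 1/dₒ + 1/dᵢ this gives W = h·(dₒ − f)/f.
W = 40.2 mm × (229000 − 410) / 410 = 40.2 × 557.5366 ≈ 22412.971 mm = 22.413 m.

22.41 m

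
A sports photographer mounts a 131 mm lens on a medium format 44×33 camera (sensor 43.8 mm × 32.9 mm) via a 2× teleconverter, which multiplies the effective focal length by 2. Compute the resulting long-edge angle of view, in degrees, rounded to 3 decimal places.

9.556°

Effective focal length f = 131 × 2 = 262 mm.
α = 2·arctan(43.8 / (2 × 262)) = 2·arctan(0.08359) ≈ 9.5562°.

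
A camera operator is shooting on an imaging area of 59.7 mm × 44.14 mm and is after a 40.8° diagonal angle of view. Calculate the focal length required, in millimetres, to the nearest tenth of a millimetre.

99.8 mm

Sensor diagonal = √(59.7² + 44.14²) = √5512.4296 ≈ 74.2457 mm.
From α = 2·arctan(d/2f) we get f = d / (2·tan(α/2)).
With d = 74.2457 mm and α/2 = 20.4°, tan(α/2) ≈ 0.37190, so f ≈ 74.2457 / 0.74379 ≈ 99.8204 mm.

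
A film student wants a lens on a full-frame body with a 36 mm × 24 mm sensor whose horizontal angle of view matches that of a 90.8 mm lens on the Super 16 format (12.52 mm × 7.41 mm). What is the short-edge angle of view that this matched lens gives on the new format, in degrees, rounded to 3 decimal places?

Equal horizontal AOV ⇒ f₂ = f₁ · 36/12.52 = 90.8 × 2.87540 ≈ 261.0863 mm.
Short-edge AOV on the new format = 2·arctan(24 / (2 × 261.0863)) = 2·arctan(0.04596) ≈ 5.2631°.

5.263°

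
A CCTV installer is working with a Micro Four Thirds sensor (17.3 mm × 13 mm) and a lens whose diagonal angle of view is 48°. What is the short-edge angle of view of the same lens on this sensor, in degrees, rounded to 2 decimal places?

Sensor diagonal = √(17.3² + 13²) = √468.2900 ≈ 21.6400 mm.
From the diagonal AOV: f = 21.6400 / (2·tan(24°)) = 21.6400 / 0.89046 ≈ 24.3021 mm.
Short-edge AOV = 2·arctan(13 / (2 × 24.3021)) = 2·arctan(0.26747) ≈ 29.9484°.

29.95°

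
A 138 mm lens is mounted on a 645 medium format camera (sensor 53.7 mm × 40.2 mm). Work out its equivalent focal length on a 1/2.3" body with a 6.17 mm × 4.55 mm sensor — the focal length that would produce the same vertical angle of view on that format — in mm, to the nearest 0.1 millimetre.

15.6 mm

Equal angle of view means equal height/f ratio, so f₂ = f₁ · (height₂/height₁) = 138 × 4.55/40.2.
f₂ = 138 × 0.11318 ≈ 15.619 mm.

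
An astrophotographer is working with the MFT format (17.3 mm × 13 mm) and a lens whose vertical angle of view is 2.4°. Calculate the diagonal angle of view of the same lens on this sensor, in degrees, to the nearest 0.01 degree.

3.99°

From the vertical AOV: f = 13 / (2·tan(1.2°)) = 13 / 0.04189 ≈ 310.3068 mm.
Sensor diagonal = √(17.3² + 13²) = √468.2900 ≈ 21.6400 mm.
Diagonal AOV = 2·arctan(21.6400 / (2 × 310.3068)) = 2·arctan(0.03487) ≈ 3.9940°.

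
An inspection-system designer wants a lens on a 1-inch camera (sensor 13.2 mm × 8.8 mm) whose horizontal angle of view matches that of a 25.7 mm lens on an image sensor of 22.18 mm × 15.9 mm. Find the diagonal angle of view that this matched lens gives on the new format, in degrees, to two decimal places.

54.82°

Equal horizontal AOV ⇒ f₂ = f₁ · 13.2/22.18 = 25.7 × 0.59513 ≈ 15.2949 mm.
Sensor diagonal = √(13.2² + 8.8²) = √251.6800 ≈ 15.8644 mm.
Diagonal AOV on the new format = 2·arctan(15.8644 / (2 × 15.2949)) = 2·arctan(0.51862) ≈ 54.8243°.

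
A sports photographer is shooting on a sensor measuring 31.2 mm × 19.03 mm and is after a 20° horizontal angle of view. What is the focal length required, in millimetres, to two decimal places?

88.47 mm

From α = 2·arctan(w/2f) we get f = w / (2·tan(α/2)).
With w = 31.2 mm and α/2 = 10°, tan(α/2) ≈ 0.17633, so f ≈ 31.2 / 0.35265 ≈ 88.4720 mm.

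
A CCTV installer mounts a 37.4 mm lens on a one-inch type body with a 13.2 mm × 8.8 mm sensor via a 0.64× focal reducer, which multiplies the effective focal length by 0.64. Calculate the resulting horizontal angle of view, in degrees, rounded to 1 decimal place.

30.8°

Effective focal length f = 37.4 × 0.64 = 23.936 mm.
α = 2·arctan(13.2 / (2 × 23.936)) = 2·arctan(0.27574) ≈ 30.8308°.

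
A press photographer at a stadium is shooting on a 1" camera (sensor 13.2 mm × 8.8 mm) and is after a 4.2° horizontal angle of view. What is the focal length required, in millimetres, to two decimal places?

From α = 2·arctan(w/2f) we get f = w / (2·tan(α/2)).
With w = 13.2 mm and α/2 = 2.1°, tan(α/2) ≈ 0.03667, so f ≈ 13.2 / 0.07334 ≈ 179.9918 mm.

179.99 mm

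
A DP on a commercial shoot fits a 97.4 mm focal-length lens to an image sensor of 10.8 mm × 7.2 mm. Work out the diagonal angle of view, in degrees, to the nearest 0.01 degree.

7.62°

Sensor diagonal = √(10.8² + 7.2²) = √168.4800 ≈ 12.9800 mm.
Angle of view α = 2·arctan(d/2f) with d = 12.9800 mm and f = 97.4 mm.
d/2f = 0.06663; arctan(0.06663) ≈ 3.8121°, so α ≈ 7.6242°.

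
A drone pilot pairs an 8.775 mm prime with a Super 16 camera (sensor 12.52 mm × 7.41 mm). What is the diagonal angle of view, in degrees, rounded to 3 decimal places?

Sensor diagonal = √(12.52² + 7.41²) = √211.6585 ≈ 14.5485 mm.
Angle of view α = 2·arctan(d/2f) with d = 14.5485 mm and f = 8.775 mm.
d/2f = 0.82897; arctan(0.82897) ≈ 39.6578°, so α ≈ 79.3157°.

79.316°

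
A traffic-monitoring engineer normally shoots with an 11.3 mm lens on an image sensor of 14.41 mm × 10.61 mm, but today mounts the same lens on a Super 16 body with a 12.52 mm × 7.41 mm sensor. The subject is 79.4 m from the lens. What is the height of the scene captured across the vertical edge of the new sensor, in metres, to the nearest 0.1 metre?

The focal length stays 11.3 mm; the relevant sensor dimension is now h = 7.41 mm. Object distance dₒ = 79.4 m = 79400 mm.
Thin-lens field height W = h·(dₒ − f)/f = 7.41 × (79400 − 11.3)/11.3 ≈ 52059.316 mm = 52.0593 m.

52.1 m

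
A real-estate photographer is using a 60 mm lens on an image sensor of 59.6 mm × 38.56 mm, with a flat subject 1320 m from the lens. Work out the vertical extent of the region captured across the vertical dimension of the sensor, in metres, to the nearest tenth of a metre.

dₒ: 1320 m = 1.32e+06 mm.
Similar triangles through the lens centre give W/dₒ = h/dᵢ; with 1/f = 1/dₒ + 1/dᵢ this gives W = h·(dₒ − f)/f.
W = 38.56 mm × (1.32e+06 − 60) / 60 = 38.56 × 21999.0000 ≈ 848281.440 mm = 848.281 m.

848.3 m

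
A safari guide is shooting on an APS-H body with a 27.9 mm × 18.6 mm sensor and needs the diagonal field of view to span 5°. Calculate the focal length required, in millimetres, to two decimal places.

Sensor diagonal = √(27.9² + 18.6²) = √1124.3700 ≈ 33.5316 mm.
From α = 2·arctan(d/2f) we get f = d / (2·tan(α/2)).
With d = 33.5316 mm and α/2 = 2.5°, tan(α/2) ≈ 0.04366, so f ≈ 33.5316 / 0.08732 ≈ 384.0003 mm.

384.00 mm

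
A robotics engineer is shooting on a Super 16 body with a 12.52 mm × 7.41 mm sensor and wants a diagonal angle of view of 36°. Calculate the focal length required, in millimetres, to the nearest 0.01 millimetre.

Sensor diagonal = √(12.52² + 7.41²) = √211.6585 ≈ 14.5485 mm.
From α = 2·arctan(d/2f) we get f = d / (2·tan(α/2)).
With d = 14.5485 mm and α/2 = 18°, tan(α/2) ≈ 0.32492, so f ≈ 14.5485 / 0.64984 ≈ 22.3878 mm.

22.39 mm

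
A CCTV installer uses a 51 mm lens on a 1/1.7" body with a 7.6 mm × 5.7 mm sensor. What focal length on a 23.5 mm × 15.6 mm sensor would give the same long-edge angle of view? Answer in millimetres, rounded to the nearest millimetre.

158 mm

Equal angle of view means equal width/f ratio, so f₂ = f₁ · (width₂/width₁) = 51 × 23.5/7.6.
f₂ = 51 × 3.09211 ≈ 157.697 mm.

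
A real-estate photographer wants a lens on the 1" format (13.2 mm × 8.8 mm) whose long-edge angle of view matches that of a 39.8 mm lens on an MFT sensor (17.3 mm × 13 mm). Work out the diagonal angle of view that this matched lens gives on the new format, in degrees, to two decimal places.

29.28°

Equal long-edge AOV ⇒ f₂ = f₁ · 13.2/17.3 = 39.8 × 0.76301 ≈ 30.3676 mm.
Sensor diagonal = √(13.2² + 8.8²) = √251.6800 ≈ 15.8644 mm.
Diagonal AOV on the new format = 2·arctan(15.8644 / (2 × 30.3676)) = 2·arctan(0.26121) ≈ 29.2779°.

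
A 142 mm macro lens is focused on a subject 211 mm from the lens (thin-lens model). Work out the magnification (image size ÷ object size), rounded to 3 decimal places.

2.058×

Thin lens: 1/f = 1/dₒ + 1/dᵢ → 1/dᵢ = 1/142 − 1/211 = 0.0023029 mm⁻¹, so dᵢ ≈ 434.2319 mm.
Magnification m = dᵢ/dₒ = 434.2319/211 ≈ 2.05797.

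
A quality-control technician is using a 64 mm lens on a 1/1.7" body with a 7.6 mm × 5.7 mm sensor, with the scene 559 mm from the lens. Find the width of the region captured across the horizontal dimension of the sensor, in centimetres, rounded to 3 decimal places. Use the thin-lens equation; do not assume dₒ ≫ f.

Similar triangles through the lens centre give W/dₒ = w/dᵢ; with 1/f = 1/dₒ + 1/dᵢ this gives W = w·(dₒ − f)/f.
W = 7.6 mm × (559 − 64) / 64 = 7.6 × 7.7344 ≈ 58.781 mm = 5.87812 cm.

5.878 cm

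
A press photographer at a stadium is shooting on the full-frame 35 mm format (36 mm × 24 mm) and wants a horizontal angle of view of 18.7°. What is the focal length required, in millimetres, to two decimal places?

109.32 mm

From α = 2·arctan(w/2f) we get f = w / (2·tan(α/2)).
With w = 36 mm and α/2 = 9.35°, tan(α/2) ≈ 0.16465, so f ≈ 36 / 0.32930 ≈ 109.3212 mm.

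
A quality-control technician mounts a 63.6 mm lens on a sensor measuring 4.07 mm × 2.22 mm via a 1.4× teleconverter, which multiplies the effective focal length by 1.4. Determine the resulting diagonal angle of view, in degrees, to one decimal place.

Effective focal length f = 63.6 × 1.4 = 89.04 mm.
Sensor diagonal = √(4.07² + 2.22²) = √21.4933 ≈ 4.6361 mm.
α = 2·arctan(4.636 / (2 × 89.04)) = 2·arctan(0.02603) ≈ 2.9826°.

3.0°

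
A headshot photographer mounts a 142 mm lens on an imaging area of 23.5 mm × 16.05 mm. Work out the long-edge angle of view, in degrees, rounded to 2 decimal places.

Angle of view α = 2·arctan(w/2f) with w = 23.5 mm and f = 142 mm.
w/2f = 0.08275; arctan(0.08275) ≈ 4.7302°, so α ≈ 9.4605°.

9.46°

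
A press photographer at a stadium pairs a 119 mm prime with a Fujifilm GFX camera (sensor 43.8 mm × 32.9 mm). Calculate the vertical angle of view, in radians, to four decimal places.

Angle of view α = 2·arctan(h/2f) with h = 32.9 mm and f = 119 mm.
h/2f = 0.13824; arctan(0.13824) ≈ 0.1374 rad, so α ≈ 0.2747 rad.

0.2747 rad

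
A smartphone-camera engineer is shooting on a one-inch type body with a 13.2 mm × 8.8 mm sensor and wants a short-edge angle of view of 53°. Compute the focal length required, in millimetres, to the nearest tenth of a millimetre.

8.8 mm

From α = 2·arctan(h/2f) we get f = h / (2·tan(α/2)).
With h = 8.8 mm and α/2 = 26.5°, tan(α/2) ≈ 0.49858, so f ≈ 8.8 / 0.99716 ≈ 8.8250 mm.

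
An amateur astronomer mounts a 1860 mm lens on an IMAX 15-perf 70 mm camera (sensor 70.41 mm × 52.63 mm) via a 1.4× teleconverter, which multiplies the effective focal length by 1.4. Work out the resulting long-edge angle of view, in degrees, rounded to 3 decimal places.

1.549°

Effective focal length f = 1860 × 1.4 = 2604 mm.
α = 2·arctan(70.41 / (2 × 2604)) = 2·arctan(0.01352) ≈ 1.5491°.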